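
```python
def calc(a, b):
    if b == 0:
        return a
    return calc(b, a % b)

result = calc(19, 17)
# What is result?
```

calc(19, 17) -> calc(17, 2) -> calc(2, 1) -> calc(1, 0) -> 1

Answer: 1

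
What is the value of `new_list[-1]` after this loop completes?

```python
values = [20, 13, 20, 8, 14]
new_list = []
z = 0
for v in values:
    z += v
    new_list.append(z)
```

Cumulative sum ends at 75
`new_list` takes the values: [] → [20] → [20, 33] → [20, 33, 53] → [20, 33, 53, 61] → [20, 33, 53, 61, 75]
So `new_list[-1]` = 75

Answer: 75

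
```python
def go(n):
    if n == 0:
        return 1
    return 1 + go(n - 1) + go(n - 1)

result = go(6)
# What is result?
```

go(n) = 1 + 2·go(n-1), go(0)=1. Closed form: (1+1)·2^6 - 1 = 127.

Answer: 127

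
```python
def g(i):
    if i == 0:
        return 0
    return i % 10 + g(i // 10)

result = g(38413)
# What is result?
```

Sum of digits of 38413: 3 + 1 + 4 + 8 + 3 = 19

Answer: 19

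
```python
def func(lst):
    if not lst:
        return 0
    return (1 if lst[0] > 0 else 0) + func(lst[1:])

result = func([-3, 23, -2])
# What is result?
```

Count of positive elements in [-3, 23, -2] = 1

Answer: 1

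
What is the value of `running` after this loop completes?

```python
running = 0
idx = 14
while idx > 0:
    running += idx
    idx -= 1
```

Sum 14 down to 1
`running` takes the values: 0 → 14 → 27 → 39 → 50 → 60 → 69 → 77 → 84 → 90 → 95 → 99 → 102 → 104 → 105

Answer: 105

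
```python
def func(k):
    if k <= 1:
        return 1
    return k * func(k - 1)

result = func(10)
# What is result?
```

func(10) = 10 * 9 * 8 * 7 * 6 * 5 * 4 * 3 * 2 * 1 = 3628800

Answer: 3628800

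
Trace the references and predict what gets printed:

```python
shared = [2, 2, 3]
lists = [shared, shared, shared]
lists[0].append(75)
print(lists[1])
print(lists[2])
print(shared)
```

Key concept: list of same reference.
Step by step:
`shared = [2, 2, 3]` → shared = [2, 2, 3]
`lists = [shared, shared, shared]` → lists = [[2, 2, 3], [2, 2, 3], [2, 2, 3]]
`lists[0].append(75)` → shared = [2, 2, 3, 75]; lists = [[2, 2, 3, 75], [2, 2, 3, 75], [2, 2, 3, 75]]
`print(lists[1])` → prints [2, 2, 3, 75]
`print(lists[2])` → prints [2, 2, 3, 75]
`print(shared)` → prints [2, 2, 3, 75]

Answer:
[2, 2, 3, 75]
[2, 2, 3, 75]
[2, 2, 3, 75]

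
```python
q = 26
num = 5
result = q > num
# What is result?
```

Trace:
`q = 26` → q = 26
`num = 5` → num = 5
`result = q > num` → result = True
So result = True

Answer: True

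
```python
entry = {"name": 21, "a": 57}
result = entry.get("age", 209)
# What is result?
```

Trace:
`entry = {"name": 21, "a": 57}` → entry = {'name': 21, 'a': 57}
`result = entry.get("age", 209)` → result = 209
So result = 209

Answer: 209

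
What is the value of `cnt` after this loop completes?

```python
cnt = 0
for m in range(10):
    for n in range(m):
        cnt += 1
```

Triangle number: 0+1+2+...+9
`cnt` takes the values: 0 → 1 → 2 → 3 → 4 → 5 → 6 → 7 → 8 → 9 → 10 → 11 → 12 → 13 → 14 → 15 → 16 → 17 → 18 → 19 → 20 → 21 → 22 → 23 → 24 → 25 → 26 → 27 → 28 → 29 → … → 41 → 42 → 43 → 44 → 45

Answer: 45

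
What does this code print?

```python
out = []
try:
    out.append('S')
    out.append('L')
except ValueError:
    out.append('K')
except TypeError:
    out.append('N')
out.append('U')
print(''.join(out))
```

Execution trace: 'S' (try body) → 'L' (try body, no exception) → 'U' (after the try/except). Output: SLU

Answer: SLU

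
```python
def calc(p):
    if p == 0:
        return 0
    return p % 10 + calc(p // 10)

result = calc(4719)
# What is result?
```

Sum of digits of 4719: 9 + 1 + 7 + 4 = 21

Answer: 21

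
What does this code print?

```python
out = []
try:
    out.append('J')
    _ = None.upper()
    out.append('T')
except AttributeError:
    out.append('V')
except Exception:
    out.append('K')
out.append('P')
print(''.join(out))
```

Execution trace: 'J' (try body) → 'V' (except AttributeError) → 'P' (after the try/except). Output: JVP

Answer: JVP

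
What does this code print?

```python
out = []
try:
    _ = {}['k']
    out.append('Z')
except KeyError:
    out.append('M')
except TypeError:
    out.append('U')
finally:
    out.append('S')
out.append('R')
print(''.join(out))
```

Execution trace: 'M' (except KeyError) → 'S' (finally) → 'R' (after the try/except). Output: MSR

Answer: MSR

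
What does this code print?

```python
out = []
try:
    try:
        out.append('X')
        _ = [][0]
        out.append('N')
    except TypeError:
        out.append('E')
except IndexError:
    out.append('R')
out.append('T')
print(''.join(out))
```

Execution trace: 'X' (try body) → 'R' (outer except IndexError) → 'T' (after the try/except). Output: XRT

Answer: XRT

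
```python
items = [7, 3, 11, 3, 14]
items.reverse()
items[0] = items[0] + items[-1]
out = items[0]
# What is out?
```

Trace:
`items = [7, 3, 11, 3, 14]` → items = [7, 3, 11, 3, 14]
`items.reverse()` → items = [14, 3, 11, 3, 7]
`items[0] = items[0] + items[-1]` → items = [21, 3, 11, 3, 7]
`out = items[0]` → out = 21
So out = 21

Answer: 21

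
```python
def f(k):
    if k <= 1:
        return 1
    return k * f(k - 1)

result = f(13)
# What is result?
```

f(13) = 13 * 12 * 11 * 10 * 9 * 8 * 7 * 6 * 5 * 4 * 3 * 2 * 1 = 6227020800

Answer: 6227020800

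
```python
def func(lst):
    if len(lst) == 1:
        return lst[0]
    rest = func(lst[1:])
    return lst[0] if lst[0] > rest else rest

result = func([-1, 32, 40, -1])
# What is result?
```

Recursive max over [-1, 32, 40, -1] = 40

Answer: 40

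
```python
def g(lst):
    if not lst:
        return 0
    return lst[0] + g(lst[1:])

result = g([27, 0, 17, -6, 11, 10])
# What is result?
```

27 + 0 + 17 + (-6) + 11 + 10 + 0 = 59

Answer: 59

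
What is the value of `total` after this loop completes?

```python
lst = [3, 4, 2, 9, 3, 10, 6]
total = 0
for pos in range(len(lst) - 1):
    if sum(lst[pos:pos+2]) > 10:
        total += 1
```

Count windows with sum > 10
`total` takes the values: 0 → 1 → 2 → 3 → 4

Answer: 4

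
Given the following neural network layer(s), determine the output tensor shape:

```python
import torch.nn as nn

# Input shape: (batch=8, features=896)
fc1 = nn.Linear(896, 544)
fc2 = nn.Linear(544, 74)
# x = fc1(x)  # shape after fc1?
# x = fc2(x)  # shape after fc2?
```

Input: (8, 896) -> after fc1: (8, 544) -> Output: (8, 74)

Answer: (8, 74)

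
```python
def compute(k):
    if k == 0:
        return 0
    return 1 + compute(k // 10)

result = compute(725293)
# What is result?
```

Count of digits of 725293: 6

Answer: 6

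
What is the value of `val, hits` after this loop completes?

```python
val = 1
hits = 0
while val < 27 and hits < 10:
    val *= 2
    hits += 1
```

Double until >= 27 or 10 iterations
`val, hits` takes the values: (1, 0) → (2, 0) → (2, 1) → (4, 1) → (4, 2) → (8, 2) → (8, 3) → (16, 3) → (16, 4) → (32, 4) → (32, 5)

Answer: 32, 5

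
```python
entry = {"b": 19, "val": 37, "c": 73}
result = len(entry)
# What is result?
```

Trace:
`entry = {"b": 19, "val": 37, "c": 73}` → entry = {'b': 19, 'val': 37, 'c': 73}
`result = len(entry)` → result = 3
So result = 3

Answer: 3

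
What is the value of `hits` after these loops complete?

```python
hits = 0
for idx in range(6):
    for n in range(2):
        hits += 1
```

6 * 2 = 12
`hits` takes the values: 0 → 1 → 2 → 3 → 4 → 5 → 6 → 7 → 8 → 9 → 10 → 11 → 12

Answer: 12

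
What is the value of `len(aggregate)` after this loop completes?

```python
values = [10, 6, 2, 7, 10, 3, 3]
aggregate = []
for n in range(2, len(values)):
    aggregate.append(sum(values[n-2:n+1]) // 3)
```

Number of 3-element averages
`aggregate` takes the values: [] → [6] → [6, 5] → [6, 5, 6] → [6, 5, 6, 6] → [6, 5, 6, 6, 5]
So `len(aggregate)` = 5

Answer: 5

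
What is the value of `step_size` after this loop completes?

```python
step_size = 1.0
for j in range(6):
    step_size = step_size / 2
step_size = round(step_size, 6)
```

Halving LR 6 times: 1 / 2^6
`step_size` takes the values: 1.0 → 0.5 → 0.25 → 0.125 → 0.0625 → 0.03125 → 0.015625

Answer: 0.015625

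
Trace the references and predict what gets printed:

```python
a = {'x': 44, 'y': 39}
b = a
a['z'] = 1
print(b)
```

Key concept: dict aliasing.
Step by step:
`a = {'x': 44, 'y': 39}` → a = {'x': 44, 'y': 39}
`b = a` → b = {'x': 44, 'y': 39} (same object as a)
`a['z'] = 1` → a = {'x': 44, 'y': 39, 'z': 1} (same object as b); b = {'x': 44, 'y': 39, 'z': 1} (same object as a)
`print(b)` → prints {'x': 44, 'y': 39, 'z': 1}

Answer: {'x': 44, 'y': 39, 'z': 1}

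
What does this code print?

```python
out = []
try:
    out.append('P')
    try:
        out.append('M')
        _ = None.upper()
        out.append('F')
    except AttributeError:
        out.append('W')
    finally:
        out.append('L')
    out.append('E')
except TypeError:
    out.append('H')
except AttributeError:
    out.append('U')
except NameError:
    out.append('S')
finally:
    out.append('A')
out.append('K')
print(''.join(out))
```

Execution trace: 'P' (try body) → 'M' (inner try body) → 'W' (inner except AttributeError) → 'L' (inner finally) → 'E' (try body, no exception) → 'A' (finally) → 'K' (after the try/except). Output: PMWLEAK

Answer: PMWLEAK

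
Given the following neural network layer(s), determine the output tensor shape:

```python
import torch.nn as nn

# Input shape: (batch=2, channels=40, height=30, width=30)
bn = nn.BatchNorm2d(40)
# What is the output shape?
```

Input: (2, 40, 30, 30) -> Output: (2, 40, 30, 30)

Answer: (2, 40, 30, 30)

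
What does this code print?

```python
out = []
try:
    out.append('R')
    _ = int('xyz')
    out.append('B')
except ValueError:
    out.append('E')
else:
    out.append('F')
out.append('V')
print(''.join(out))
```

Execution trace: 'R' (try body) → 'E' (except ValueError) → 'V' (after the try/except). Output: REV

Answer: REV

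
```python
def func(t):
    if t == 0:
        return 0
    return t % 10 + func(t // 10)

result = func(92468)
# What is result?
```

Sum of digits of 92468: 8 + 6 + 4 + 2 + 9 = 29

Answer: 29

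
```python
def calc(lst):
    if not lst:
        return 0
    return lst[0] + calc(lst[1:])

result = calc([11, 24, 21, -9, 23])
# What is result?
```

11 + 24 + 21 + (-9) + 23 + 0 = 70

Answer: 70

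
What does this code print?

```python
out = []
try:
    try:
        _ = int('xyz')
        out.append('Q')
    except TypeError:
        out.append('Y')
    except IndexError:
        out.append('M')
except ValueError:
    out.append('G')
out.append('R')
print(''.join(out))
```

Execution trace: 'G' (outer except ValueError) → 'R' (after the try/except). Output: GR

Answer: GR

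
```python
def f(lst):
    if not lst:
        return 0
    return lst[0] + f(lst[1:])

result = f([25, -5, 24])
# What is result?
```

25 + (-5) + 24 + 0 = 44

Answer: 44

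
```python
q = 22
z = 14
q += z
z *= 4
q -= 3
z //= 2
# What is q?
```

Trace:
`q = 22` → q = 22
`z = 14` → z = 14
`q += z` → q = 36
`z *= 4` → z = 56
`q -= 3` → q = 33
`z //= 2` → z = 28
So q = 33

Answer: 33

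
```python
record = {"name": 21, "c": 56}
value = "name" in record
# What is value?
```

Trace:
`record = {"name": 21, "c": 56}` → record = {'name': 21, 'c': 56}
`value = "name" in record` → value = True
So value = True

Answer: True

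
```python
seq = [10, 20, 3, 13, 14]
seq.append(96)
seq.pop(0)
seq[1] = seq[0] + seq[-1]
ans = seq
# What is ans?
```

Trace:
`seq = [10, 20, 3, 13, 14]` → seq = [10, 20, 3, 13, 14]
`seq.append(96)` → seq = [10, 20, 3, 13, 14, 96]
`seq.pop(0)` → seq = [20, 3, 13, 14, 96]
`seq[1] = seq[0] + seq[-1]` → seq = [20, 116, 13, 14, 96]
`ans = seq` → ans = [20, 116, 13, 14, 96]
So ans = [20, 116, 13, 14, 96]

Answer: [20, 116, 13, 14, 96]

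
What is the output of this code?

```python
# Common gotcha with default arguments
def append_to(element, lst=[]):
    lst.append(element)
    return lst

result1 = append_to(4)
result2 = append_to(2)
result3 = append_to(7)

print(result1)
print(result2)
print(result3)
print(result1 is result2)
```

Key concept: mutable default argument gotcha.
Step by step:
`result1 = append_to(4)` → result1 = [4]
`result2 = append_to(2)` → result1 = [4, 2] (same object as result2); result2 = [4, 2] (same object as result1)
`result3 = append_to(7)` → result1 = [4, 2, 7] (same object as result2, result3); result2 = [4, 2, 7] (same object as result1, result3); result3 = [4, 2, 7] (same object as result1, result2)
`print(result1)` → prints [4, 2, 7]
`print(result2)` → prints [4, 2, 7]
`print(result3)` → prints [4, 2, 7]
`print(result1 is result2)` → prints True

Answer:
[4, 2, 7]
[4, 2, 7]
[4, 2, 7]
True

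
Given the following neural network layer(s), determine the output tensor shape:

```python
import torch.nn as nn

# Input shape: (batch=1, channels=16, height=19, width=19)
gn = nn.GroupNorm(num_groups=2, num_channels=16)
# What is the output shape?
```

Input: (1, 16, 19, 19) -> Output: (1, 16, 19, 19)

Answer: (1, 16, 19, 19)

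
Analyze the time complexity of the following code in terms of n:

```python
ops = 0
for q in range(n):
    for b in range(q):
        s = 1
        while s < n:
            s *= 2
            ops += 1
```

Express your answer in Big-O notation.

Each loop level contributes: n × n × log n. Multiplying the contributions gives O(n^2 log n).

Answer: O(n^2 log n)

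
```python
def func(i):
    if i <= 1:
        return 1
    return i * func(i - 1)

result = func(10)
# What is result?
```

func(10) = 10 * 9 * 8 * 7 * 6 * 5 * 4 * 3 * 2 * 1 = 3628800

Answer: 3628800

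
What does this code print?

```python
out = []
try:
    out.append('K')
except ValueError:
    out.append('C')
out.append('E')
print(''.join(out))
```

Execution trace: 'K' (try body, no exception) → 'E' (after the try/except). Output: KE

Answer: KE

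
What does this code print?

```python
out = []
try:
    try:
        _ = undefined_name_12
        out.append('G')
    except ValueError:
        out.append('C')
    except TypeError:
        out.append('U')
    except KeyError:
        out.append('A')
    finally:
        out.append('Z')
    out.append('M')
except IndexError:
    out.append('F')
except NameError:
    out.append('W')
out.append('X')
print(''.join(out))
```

Execution trace: 'Z' (inner finally) → 'W' (except NameError) → 'X' (after the try/except). Output: ZWX

Answer: ZWX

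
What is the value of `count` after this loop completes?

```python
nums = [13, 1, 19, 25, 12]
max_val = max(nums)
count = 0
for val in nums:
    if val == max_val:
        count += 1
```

Count of max value 25 in [13, 1, 19, 25, 12]
`count` takes the values: 0 → 1

Answer: 1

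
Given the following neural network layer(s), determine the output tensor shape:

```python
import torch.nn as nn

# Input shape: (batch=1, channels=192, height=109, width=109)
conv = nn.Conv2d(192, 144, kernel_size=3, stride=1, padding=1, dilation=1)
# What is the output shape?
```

Input: (1, 192, 109, 109) -> Output: (1, 144, 109, 109)

Answer: (1, 144, 109, 109)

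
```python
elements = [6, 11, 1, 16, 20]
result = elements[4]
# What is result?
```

Trace:
`elements = [6, 11, 1, 16, 20]` → elements = [6, 11, 1, 16, 20]
`result = elements[4]` → result = 20
So result = 20

Answer: 20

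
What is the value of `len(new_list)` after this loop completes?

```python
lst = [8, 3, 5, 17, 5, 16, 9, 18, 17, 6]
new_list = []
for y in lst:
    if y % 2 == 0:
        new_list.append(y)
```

Count even numbers in [8, 3, 5, 17, 5, 16, 9, 18, 17, 6]
`new_list` takes the values: [] → [8] → [8, 16] → [8, 16, 18] → [8, 16, 18, 6]
So `len(new_list)` = 4

Answer: 4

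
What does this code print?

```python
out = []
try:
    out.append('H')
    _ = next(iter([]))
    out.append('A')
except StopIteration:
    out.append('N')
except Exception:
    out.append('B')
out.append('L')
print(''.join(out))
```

Execution trace: 'H' (try body) → 'N' (except StopIteration) → 'L' (after the try/except). Output: HNL

Answer: HNL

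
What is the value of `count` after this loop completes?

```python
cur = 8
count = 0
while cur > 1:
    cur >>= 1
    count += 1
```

Count right shifts until 1
`count` takes the values: 0 → 1 → 2 → 3

Answer: 3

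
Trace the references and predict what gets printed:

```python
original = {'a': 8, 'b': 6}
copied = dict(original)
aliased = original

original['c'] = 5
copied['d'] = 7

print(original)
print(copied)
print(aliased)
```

Key concept: dict() creates copy, assignment creates alias.
Step by step:
`original = {'a': 8, 'b': 6}` → original = {'a': 8, 'b': 6}
`copied = dict(original)` → copied = {'a': 8, 'b': 6}
`aliased = original` → aliased = {'a': 8, 'b': 6} (same object as original)
`original['c'] = 5` → original = {'a': 8, 'b': 6, 'c': 5} (same object as aliased); aliased = {'a': 8, 'b': 6, 'c': 5} (same object as original)
`copied['d'] = 7` → copied = {'a': 8, 'b': 6, 'd': 7}
`print(original)` → prints {'a': 8, 'b': 6, 'c': 5}
`print(copied)` → prints {'a': 8, 'b': 6, 'd': 7}
`print(aliased)` → prints {'a': 8, 'b': 6, 'c': 5}

Answer:
{'a': 8, 'b': 6, 'c': 5}
{'a': 8, 'b': 6, 'd': 7}
{'a': 8, 'b': 6, 'c': 5}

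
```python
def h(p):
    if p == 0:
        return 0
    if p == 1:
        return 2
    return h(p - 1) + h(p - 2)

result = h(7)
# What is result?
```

Build up from base cases: h(0)=0, h(1)=2, h(2)=2, h(3)=4, h(4)=6, h(5)=10, h(6)=16, ..., h(7)=26

Answer: 26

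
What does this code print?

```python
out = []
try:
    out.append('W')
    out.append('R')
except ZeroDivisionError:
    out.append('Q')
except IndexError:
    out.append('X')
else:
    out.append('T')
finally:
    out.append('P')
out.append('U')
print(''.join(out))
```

Execution trace: 'W' (try body) → 'R' (try body, no exception) → 'T' (else) → 'P' (finally) → 'U' (after the try/except). Output: WRTPU

Answer: WRTPU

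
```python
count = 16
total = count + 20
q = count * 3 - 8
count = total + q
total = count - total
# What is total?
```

Trace:
`count = 16` → count = 16
`total = count + 20` → total = 36
`q = count * 3 - 8` → q = 40
`count = total + q` → count = 76
`total = count - total` → total = 40
So total = 40

Answer: 40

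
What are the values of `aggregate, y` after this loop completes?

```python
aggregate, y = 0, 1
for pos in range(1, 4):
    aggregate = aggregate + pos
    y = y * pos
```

Sum and factorial of 1 to 3
`aggregate, y` takes the values: (0, 1) → (1, 1) → (3, 1) → (3, 2) → (6, 2) → (6, 6)

Answer: 6, 6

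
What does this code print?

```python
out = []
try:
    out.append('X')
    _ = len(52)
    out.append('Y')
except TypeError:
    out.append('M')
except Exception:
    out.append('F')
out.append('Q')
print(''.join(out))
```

Execution trace: 'X' (try body) → 'M' (except TypeError) → 'Q' (after the try/except). Output: XMQ

Answer: XMQ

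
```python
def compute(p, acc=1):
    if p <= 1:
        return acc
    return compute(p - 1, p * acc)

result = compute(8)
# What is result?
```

Accumulator trace (n, acc): (8, 1) -> (7, 8) -> (6, 56) -> (5, 336) -> (4, 1680) -> (3, 6720) -> (2, 20160) -> (1, 40320) -> return 40320

Answer: 40320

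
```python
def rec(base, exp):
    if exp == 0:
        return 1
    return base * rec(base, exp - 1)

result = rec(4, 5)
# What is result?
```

rec(4, 5) = 4 * 4 * 4 * 4 * 4 = 1024

Answer: 1024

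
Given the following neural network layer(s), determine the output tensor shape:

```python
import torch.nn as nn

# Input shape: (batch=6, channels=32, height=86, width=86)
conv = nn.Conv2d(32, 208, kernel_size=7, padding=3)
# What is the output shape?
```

Input: (6, 32, 86, 86) -> Output: (6, 208, 86, 86)

Answer: (6, 208, 86, 86)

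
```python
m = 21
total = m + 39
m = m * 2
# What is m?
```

Trace:
`m = 21` → m = 21
`total = m + 39` → total = 60
`m = m * 2` → m = 42
So m = 42

Answer: 42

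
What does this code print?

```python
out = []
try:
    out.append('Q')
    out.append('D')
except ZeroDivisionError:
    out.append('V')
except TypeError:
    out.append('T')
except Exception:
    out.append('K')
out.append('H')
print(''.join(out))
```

Execution trace: 'Q' (try body) → 'D' (try body, no exception) → 'H' (after the try/except). Output: QDH

Answer: QDH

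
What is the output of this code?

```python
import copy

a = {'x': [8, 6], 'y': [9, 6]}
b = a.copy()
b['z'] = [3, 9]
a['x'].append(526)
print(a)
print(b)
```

Key concept: shallow copy of dict with mutable values.
Step by step:
`a = {'x': [8, 6], 'y': [9, 6]}` → a = {'x': [8, 6], 'y': [9, 6]}
`b = a.copy()` → b = {'x': [8, 6], 'y': [9, 6]}
`b['z'] = [3, 9]` → b = {'x': [8, 6], 'y': [9, 6], 'z': [3, 9]}
`a['x'].append(526)` → a = {'x': [8, 6, 526], 'y': [9, 6]}; b = {'x': [8, 6, 526], 'y': [9, 6], 'z': [3, 9]}
`print(a)` → prints {'x': [8, 6, 526], 'y': [9, 6]}
`print(b)` → prints {'x': [8, 6, 526], 'y': [9, 6], 'z': [3, 9]}

Answer:
{'x': [8, 6, 526], 'y': [9, 6]}
{'x': [8, 6, 526], 'y': [9, 6], 'z': [3, 9]}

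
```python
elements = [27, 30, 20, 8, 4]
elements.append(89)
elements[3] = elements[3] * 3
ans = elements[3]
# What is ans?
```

Trace:
`elements = [27, 30, 20, 8, 4]` → elements = [27, 30, 20, 8, 4]
`elements.append(89)` → elements = [27, 30, 20, 8, 4, 89]
`elements[3] = elements[3] * 3` → elements = [27, 30, 20, 24, 4, 89]
`ans = elements[3]` → ans = 24
So ans = 24

Answer: 24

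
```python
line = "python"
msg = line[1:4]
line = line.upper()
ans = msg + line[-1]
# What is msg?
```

Trace:
`line = "python"` → line = 'python'
`msg = line[1:4]` → msg = 'yth'
`line = line.upper()` → line = 'PYTHON'
`ans = msg + line[-1]` → ans = 'ythN'
So msg = 'yth'

Answer: 'yth'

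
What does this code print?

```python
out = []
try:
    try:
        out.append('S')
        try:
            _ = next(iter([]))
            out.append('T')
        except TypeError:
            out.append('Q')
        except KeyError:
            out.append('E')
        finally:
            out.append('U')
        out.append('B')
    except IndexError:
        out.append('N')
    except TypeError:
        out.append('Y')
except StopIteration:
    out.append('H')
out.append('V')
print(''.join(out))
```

Execution trace: 'S' (try body) → 'U' (inner finally) → 'H' (outer except StopIteration) → 'V' (after the try/except). Output: SUHV

Answer: SUHV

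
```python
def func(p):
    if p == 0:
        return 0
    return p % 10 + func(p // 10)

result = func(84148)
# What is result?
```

Sum of digits of 84148: 8 + 4 + 1 + 4 + 8 = 25

Answer: 25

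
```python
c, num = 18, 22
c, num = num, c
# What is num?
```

Trace:
`c, num = 18, 22` → c = 18; num = 22
`c, num = num, c` → c = 22; num = 18
So num = 18

Answer: 18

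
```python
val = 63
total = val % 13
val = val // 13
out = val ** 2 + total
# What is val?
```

Trace:
`val = 63` → val = 63
`total = val % 13` → total = 11
`val = val // 13` → val = 4
`out = val ** 2 + total` → out = 27
So val = 4

Answer: 4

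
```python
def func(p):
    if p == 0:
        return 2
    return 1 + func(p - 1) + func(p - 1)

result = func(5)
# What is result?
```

func(p) = 1 + 2·func(p-1), func(0)=2. Closed form: (2+1)·2^5 - 1 = 95.

Answer: 95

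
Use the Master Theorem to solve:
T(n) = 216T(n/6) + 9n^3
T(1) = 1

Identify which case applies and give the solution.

a=216, b=6, f(n)=9n^3. log_6(216) = 3. Since c=3 = 3, Case 2 applies: T(n) = Θ(n^log_b(a) · log n) = O(n^3 log n).

Answer: O(n^3 log n) - Case 2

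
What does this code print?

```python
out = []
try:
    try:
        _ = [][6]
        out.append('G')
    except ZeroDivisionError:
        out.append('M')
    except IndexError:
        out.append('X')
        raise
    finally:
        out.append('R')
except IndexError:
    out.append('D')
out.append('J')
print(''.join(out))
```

Execution trace: 'X' (inner except IndexError) → 'R' (inner finally) → 'D' (outer except IndexError) → 'J' (after the try/except). Output: XRDJ

Answer: XRDJ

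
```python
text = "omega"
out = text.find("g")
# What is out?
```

Trace:
`text = "omega"` → text = 'omega'
`out = text.find("g")` → out = 3
So out = 3

Answer: 3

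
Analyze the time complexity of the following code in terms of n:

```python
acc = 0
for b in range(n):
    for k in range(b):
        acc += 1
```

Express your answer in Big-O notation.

Each loop level contributes: n × n. Multiplying the contributions gives O(n^2).

Answer: O(n^2)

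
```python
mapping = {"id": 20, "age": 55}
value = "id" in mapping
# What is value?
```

Trace:
`mapping = {"id": 20, "age": 55}` → mapping = {'id': 20, 'age': 55}
`value = "id" in mapping` → value = True
So value = True

Answer: True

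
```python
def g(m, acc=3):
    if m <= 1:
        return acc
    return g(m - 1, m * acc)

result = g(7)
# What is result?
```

Accumulator trace (n, acc): (7, 3) -> (6, 21) -> (5, 126) -> (4, 630) -> (3, 2520) -> (2, 7560) -> (1, 15120) -> return 15120

Answer: 15120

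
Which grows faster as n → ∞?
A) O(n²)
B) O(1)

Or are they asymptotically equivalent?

O(n²) vs O(1): Higher order terms dominate.

Answer: A) O(n²) grows faster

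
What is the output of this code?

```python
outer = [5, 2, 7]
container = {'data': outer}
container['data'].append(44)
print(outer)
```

Key concept: dict holds reference to list.
Step by step:
`outer = [5, 2, 7]` → outer = [5, 2, 7]
`container = {'data': outer}` → container = {'data': [5, 2, 7]}
`container['data'].append(44)` → outer = [5, 2, 7, 44]; container = {'data': [5, 2, 7, 44]}
`print(outer)` → prints [5, 2, 7, 44]

Answer: [5, 2, 7, 44]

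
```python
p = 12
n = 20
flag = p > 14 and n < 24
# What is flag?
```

Trace:
`p = 12` → p = 12
`n = 20` → n = 20
`flag = p > 14 and n < 24` → flag = False
So flag = False

Answer: False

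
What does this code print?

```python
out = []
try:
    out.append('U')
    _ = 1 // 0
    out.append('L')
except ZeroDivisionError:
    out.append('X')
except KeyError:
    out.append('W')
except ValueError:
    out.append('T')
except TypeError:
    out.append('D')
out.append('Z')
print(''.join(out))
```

Execution trace: 'U' (try body) → 'X' (except ZeroDivisionError) → 'Z' (after the try/except). Output: UXZ

Answer: UXZ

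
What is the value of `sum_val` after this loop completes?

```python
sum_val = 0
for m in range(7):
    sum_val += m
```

Sum of 0 to 6 = 21
`sum_val` takes the values: 0 → 1 → 3 → 6 → 10 → 15 → 21

Answer: 21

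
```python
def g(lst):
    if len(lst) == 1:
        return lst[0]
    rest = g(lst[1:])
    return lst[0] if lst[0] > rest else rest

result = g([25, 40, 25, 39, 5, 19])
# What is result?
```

Recursive max over [25, 40, 25, 39, 5, 19] = 40

Answer: 40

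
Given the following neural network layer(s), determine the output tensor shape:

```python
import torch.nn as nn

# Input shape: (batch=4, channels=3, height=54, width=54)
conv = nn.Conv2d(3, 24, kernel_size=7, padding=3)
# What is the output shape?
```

Input: (4, 3, 54, 54) -> Output: (4, 24, 54, 54)

Answer: (4, 24, 54, 54)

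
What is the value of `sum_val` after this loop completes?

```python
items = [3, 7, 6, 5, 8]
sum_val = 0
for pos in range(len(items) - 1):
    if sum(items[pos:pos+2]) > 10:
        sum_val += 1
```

Count windows with sum > 10
`sum_val` takes the values: 0 → 1 → 2 → 3

Answer: 3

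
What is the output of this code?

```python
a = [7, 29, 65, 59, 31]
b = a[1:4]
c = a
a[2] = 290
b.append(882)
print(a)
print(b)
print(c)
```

Key concept: slice vs alias.
Step by step:
`a = [7, 29, 65, 59, 31]` → a = [7, 29, 65, 59, 31]
`b = a[1:4]` → b = [29, 65, 59]
`c = a` → c = [7, 29, 65, 59, 31] (same object as a)
`a[2] = 290` → a = [7, 29, 290, 59, 31] (same object as c); c = [7, 29, 290, 59, 31] (same object as a)
`b.append(882)` → b = [29, 65, 59, 882]
`print(a)` → prints [7, 29, 290, 59, 31]
`print(b)` → prints [29, 65, 59, 882]
`print(c)` → prints [7, 29, 290, 59, 31]

Answer:
[7, 29, 290, 59, 31]
[29, 65, 59, 882]
[7, 29, 290, 59, 31]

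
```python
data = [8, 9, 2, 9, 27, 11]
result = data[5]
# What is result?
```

Trace:
`data = [8, 9, 2, 9, 27, 11]` → data = [8, 9, 2, 9, 27, 11]
`result = data[5]` → result = 11
So result = 11

Answer: 11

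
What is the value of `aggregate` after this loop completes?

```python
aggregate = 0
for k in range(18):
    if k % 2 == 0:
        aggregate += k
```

Sum of even numbers 0 to 17
`aggregate` takes the values: 0 → 2 → 6 → 12 → 20 → 30 → 42 → 56 → 72

Answer: 72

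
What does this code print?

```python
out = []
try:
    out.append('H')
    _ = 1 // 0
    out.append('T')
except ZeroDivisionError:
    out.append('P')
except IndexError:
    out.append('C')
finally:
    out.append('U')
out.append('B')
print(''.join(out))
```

Execution trace: 'H' (try body) → 'P' (except ZeroDivisionError) → 'U' (finally) → 'B' (after the try/except). Output: HPUB

Answer: HPUB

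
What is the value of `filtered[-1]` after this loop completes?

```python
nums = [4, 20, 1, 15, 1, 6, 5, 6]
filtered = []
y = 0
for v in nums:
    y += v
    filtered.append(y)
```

Cumulative sum ends at 58
`filtered` takes the values: [] → [4] → [4, 24] → [4, 24, 25] → [4, 24, 25, 40] → [4, 24, 25, 40, 41] → [4, 24, 25, 40, 41, 47] → [4, 24, 25, 40, 41, 47, 52] → [4, 24, 25, 40, 41, 47, 52, 58]
So `filtered[-1]` = 58

Answer: 58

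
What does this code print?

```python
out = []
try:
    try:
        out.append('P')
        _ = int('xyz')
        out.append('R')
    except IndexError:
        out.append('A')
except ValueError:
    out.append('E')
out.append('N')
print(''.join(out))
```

Execution trace: 'P' (try body) → 'E' (outer except ValueError) → 'N' (after the try/except). Output: PEN

Answer: PEN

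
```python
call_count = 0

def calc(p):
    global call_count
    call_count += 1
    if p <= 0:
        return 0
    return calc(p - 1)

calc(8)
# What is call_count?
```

Linear recursion stepping by 1: 9 calls from p=8 down to ≤0.

Answer: 9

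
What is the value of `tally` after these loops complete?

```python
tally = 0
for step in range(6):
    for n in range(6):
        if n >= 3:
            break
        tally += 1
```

Inner breaks at 3, outer runs 6 times
`tally` takes the values: 0 → 1 → 2 → 3 → 4 → 5 → 6 → 7 → 8 → 9 → 10 → 11 → 12 → 13 → 14 → 15 → 16 → 17 → 18

Answer: 18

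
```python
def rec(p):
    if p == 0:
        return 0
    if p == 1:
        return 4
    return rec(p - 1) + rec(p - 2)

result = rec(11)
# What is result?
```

Build up from base cases: rec(0)=0, rec(1)=4, rec(2)=4, rec(3)=8, rec(4)=12, rec(5)=20, rec(6)=32, ..., rec(11)=356

Answer: 356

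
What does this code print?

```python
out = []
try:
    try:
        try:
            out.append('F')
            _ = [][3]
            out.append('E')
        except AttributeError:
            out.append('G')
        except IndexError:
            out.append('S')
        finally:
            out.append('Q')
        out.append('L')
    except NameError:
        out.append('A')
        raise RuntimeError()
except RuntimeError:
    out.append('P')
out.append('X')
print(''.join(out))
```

Execution trace: 'F' (inner try body) → 'S' (inner except IndexError) → 'Q' (inner finally) → 'L' (try body, no exception) → 'X' (after the try/except). Output: FSQLX

Answer: FSQLX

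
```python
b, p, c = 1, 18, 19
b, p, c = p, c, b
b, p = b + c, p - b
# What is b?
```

Trace:
`b, p, c = 1, 18, 19` → b = 1; p = 18; c = 19
`b, p, c = p, c, b` → b = 18; p = 19; c = 1
`b, p = b + c, p - b` → b = 19; p = 1
So b = 19

Answer: 19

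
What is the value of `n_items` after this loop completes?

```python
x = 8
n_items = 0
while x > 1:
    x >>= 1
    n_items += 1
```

Count right shifts until 1
`n_items` takes the values: 0 → 1 → 2 → 3

Answer: 3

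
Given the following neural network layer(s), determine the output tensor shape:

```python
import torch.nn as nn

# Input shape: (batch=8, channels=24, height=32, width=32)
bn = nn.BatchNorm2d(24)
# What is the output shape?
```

Input: (8, 24, 32, 32) -> Output: (8, 24, 32, 32)

Answer: (8, 24, 32, 32)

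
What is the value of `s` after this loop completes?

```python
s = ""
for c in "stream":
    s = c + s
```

Reverse 'stream'
`s` takes the values: "" → "s" → "ts" → "rts" → "erts" → "aerts" → "maerts"

Answer: "maerts"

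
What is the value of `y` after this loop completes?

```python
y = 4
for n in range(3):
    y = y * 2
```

Multiply by 2, 3 times: 4 * 2^3 = 32
`y` takes the values: 4 → 8 → 16 → 32

Answer: 32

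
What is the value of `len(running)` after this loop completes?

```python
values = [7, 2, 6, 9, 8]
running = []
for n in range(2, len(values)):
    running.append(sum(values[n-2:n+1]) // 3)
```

Number of 3-element averages
`running` takes the values: [] → [5] → [5, 5] → [5, 5, 7]
So `len(running)` = 3

Answer: 3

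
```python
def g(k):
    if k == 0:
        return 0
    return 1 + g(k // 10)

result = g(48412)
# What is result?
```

Count of digits of 48412: 5

Answer: 5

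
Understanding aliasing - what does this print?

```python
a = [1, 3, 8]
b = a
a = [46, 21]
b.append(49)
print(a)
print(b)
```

Key concept: rebinding vs mutation: a is rebound to a new list, b still points at the original.
Step by step:
`a = [1, 3, 8]` → a = [1, 3, 8]
`b = a` → b = [1, 3, 8] (same object as a)
`a = [46, 21]` → a = [46, 21]
`b.append(49)` → b = [1, 3, 8, 49]
`print(a)` → prints [46, 21]
`print(b)` → prints [1, 3, 8, 49]

Answer:
[46, 21]
[1, 3, 8, 49]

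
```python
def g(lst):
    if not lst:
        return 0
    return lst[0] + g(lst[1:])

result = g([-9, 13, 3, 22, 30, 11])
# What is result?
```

(-9) + 13 + 3 + 22 + 30 + 11 + 0 = 70

Answer: 70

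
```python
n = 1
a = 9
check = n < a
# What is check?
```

Trace:
`n = 1` → n = 1
`a = 9` → a = 9
`check = n < a` → check = True
So check = True

Answer: True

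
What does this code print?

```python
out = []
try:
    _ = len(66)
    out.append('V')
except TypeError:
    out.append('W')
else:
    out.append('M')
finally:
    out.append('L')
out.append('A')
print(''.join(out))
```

Execution trace: 'W' (except TypeError) → 'L' (finally) → 'A' (after the try/except). Output: WLA

Answer: WLA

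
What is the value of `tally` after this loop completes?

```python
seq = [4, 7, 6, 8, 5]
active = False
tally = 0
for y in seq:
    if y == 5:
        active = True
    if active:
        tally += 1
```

Count elements after first 5 in [4, 7, 6, 8, 5]
`tally` takes the values: 0 → 1

Answer: 1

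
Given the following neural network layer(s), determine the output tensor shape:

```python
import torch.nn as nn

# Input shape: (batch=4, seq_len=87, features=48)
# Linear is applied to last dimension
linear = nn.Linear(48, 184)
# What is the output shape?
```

Input: (4, 87, 48) -> Output: (4, 87, 184)

Answer: (4, 87, 184)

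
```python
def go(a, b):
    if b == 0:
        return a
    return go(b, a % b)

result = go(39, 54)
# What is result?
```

go(39, 54) -> go(54, 39) -> go(39, 15) -> go(15, 9) -> go(9, 6) -> go(6, 3) -> go(3, 0) -> 3

Answer: 3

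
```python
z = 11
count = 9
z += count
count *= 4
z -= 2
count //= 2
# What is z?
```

Trace:
`z = 11` → z = 11
`count = 9` → count = 9
`z += count` → z = 20
`count *= 4` → count = 36
`z -= 2` → z = 18
`count //= 2` → count = 18
So z = 18

Answer: 18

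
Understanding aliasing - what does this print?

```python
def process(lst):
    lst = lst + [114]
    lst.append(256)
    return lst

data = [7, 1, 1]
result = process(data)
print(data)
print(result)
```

Key concept: rebinding parameter vs mutation.
Step by step:
`data = [7, 1, 1]` → data = [7, 1, 1]
`result = process(data)` → result = [7, 1, 1, 114, 256]
`print(data)` → prints [7, 1, 1]
`print(result)` → prints [7, 1, 1, 114, 256]

Answer:
[7, 1, 1]
[7, 1, 1, 114, 256]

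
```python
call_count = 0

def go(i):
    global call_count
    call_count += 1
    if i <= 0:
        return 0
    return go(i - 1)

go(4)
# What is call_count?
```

Linear recursion stepping by 1: 5 calls from i=4 down to ≤0.

Answer: 5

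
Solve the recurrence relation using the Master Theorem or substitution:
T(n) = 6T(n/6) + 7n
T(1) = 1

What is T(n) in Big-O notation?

By Master Theorem: a=6, b=6, f(n)=7n. Since log_6(6) = 1 and f(n) = Θ(n^1), Case 2 applies. T(n) = O(n log n).

Answer: O(n log n)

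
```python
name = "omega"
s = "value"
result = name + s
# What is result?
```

Trace:
`name = "omega"` → name = 'omega'
`s = "value"` → s = 'value'
`result = name + s` → result = 'omegavalue'
So result = 'omegavalue'

Answer: 'omegavalue'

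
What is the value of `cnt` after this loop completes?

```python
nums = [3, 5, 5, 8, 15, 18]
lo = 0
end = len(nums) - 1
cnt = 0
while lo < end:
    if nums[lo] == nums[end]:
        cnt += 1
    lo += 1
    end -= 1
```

Count matching pairs from ends
`cnt` takes the values: 0

Answer: 0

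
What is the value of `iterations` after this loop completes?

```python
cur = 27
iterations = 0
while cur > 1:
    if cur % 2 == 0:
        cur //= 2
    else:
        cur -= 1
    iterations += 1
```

Steps to reduce 27 to 1
`iterations` takes the values: 0 → 1 → 2 → 3 → 4 → 5 → 6 → 7

Answer: 7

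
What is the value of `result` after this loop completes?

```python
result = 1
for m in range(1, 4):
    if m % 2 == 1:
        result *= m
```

Product of odd numbers 1 to 3
`result` takes the values: 1 → 3

Answer: 3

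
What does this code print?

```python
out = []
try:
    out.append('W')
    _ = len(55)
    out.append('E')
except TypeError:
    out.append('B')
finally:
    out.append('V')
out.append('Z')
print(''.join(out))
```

Execution trace: 'W' (try body) → 'B' (except TypeError) → 'V' (finally) → 'Z' (after the try/except). Output: WBVZ

Answer: WBVZ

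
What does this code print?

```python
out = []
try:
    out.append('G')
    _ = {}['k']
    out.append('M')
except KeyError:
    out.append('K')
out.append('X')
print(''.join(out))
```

Execution trace: 'G' (try body) → 'K' (except KeyError) → 'X' (after the try/except). Output: GKX

Answer: GKX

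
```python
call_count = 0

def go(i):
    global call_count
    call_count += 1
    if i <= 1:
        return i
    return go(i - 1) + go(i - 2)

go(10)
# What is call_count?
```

Calls(i) = 1 + Calls(i-1) + Calls(i-2); Calls(0)=Calls(1)=1. For i=10 this gives 177.

Answer: 177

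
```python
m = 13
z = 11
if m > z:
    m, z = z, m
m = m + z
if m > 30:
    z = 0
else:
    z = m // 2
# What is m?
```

Trace:
`m = 13` → m = 13
`z = 11` → z = 11
`if m > z: ...` → m > z is True → m = 11; z = 13
`m = m + z` → m = 24
`if m > 30: ...` → m > 30 is False, take else branch → z = 12
So m = 24

Answer: 24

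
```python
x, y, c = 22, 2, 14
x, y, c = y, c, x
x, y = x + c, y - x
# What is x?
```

Trace:
`x, y, c = 22, 2, 14` → x = 22; y = 2; c = 14
`x, y, c = y, c, x` → x = 2; y = 14; c = 22
`x, y = x + c, y - x` → x = 24; y = 12
So x = 24

Answer: 24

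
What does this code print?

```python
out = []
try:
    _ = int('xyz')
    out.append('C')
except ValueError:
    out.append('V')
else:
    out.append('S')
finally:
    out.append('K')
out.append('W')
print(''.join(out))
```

Execution trace: 'V' (except ValueError) → 'K' (finally) → 'W' (after the try/except). Output: VKW

Answer: VKW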